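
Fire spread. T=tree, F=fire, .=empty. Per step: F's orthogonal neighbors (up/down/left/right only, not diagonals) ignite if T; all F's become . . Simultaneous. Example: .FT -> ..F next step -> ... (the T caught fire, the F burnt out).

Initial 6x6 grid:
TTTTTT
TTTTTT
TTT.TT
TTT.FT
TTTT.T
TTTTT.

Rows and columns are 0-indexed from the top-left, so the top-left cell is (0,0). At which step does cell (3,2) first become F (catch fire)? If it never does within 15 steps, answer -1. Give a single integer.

Step 1: cell (3,2)='T' (+2 fires, +1 burnt)
Step 2: cell (3,2)='T' (+3 fires, +2 burnt)
Step 3: cell (3,2)='T' (+3 fires, +3 burnt)
Step 4: cell (3,2)='T' (+3 fires, +3 burnt)
Step 5: cell (3,2)='T' (+3 fires, +3 burnt)
Step 6: cell (3,2)='F' (+4 fires, +3 burnt)
  -> target ignites at step 6
Step 7: cell (3,2)='.' (+4 fires, +4 burnt)
Step 8: cell (3,2)='.' (+4 fires, +4 burnt)
Step 9: cell (3,2)='.' (+3 fires, +4 burnt)
Step 10: cell (3,2)='.' (+2 fires, +3 burnt)
Step 11: cell (3,2)='.' (+0 fires, +2 burnt)
  fire out at step 11

6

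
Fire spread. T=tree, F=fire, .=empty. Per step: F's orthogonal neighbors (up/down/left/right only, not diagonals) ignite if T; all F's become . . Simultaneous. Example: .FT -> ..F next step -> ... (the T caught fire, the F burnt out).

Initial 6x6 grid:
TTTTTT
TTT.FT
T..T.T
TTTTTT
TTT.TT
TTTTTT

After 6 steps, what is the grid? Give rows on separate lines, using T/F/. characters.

Step 1: 2 trees catch fire, 1 burn out
  TTTTFT
  TTT..F
  T..T.T
  TTTTTT
  TTT.TT
  TTTTTT
Step 2: 3 trees catch fire, 2 burn out
  TTTF.F
  TTT...
  T..T.F
  TTTTTT
  TTT.TT
  TTTTTT
Step 3: 2 trees catch fire, 3 burn out
  TTF...
  TTT...
  T..T..
  TTTTTF
  TTT.TT
  TTTTTT
Step 4: 4 trees catch fire, 2 burn out
  TF....
  TTF...
  T..T..
  TTTTF.
  TTT.TF
  TTTTTT
Step 5: 5 trees catch fire, 4 burn out
  F.....
  TF....
  T..T..
  TTTF..
  TTT.F.
  TTTTTF
Step 6: 4 trees catch fire, 5 burn out
  ......
  F.....
  T..F..
  TTF...
  TTT...
  TTTTF.

......
F.....
T..F..
TTF...
TTT...
TTTTF.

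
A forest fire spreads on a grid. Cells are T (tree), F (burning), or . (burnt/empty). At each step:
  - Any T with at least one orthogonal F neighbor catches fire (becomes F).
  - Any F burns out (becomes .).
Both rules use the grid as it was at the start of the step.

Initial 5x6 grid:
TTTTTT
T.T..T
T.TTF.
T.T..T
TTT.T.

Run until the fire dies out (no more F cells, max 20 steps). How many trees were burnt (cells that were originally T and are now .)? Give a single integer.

Step 1: +1 fires, +1 burnt (F count now 1)
Step 2: +1 fires, +1 burnt (F count now 1)
Step 3: +2 fires, +1 burnt (F count now 2)
Step 4: +2 fires, +2 burnt (F count now 2)
Step 5: +3 fires, +2 burnt (F count now 3)
Step 6: +3 fires, +3 burnt (F count now 3)
Step 7: +3 fires, +3 burnt (F count now 3)
Step 8: +2 fires, +3 burnt (F count now 2)
Step 9: +0 fires, +2 burnt (F count now 0)
Fire out after step 9
Initially T: 19, now '.': 28
Total burnt (originally-T cells now '.'): 17

Answer: 17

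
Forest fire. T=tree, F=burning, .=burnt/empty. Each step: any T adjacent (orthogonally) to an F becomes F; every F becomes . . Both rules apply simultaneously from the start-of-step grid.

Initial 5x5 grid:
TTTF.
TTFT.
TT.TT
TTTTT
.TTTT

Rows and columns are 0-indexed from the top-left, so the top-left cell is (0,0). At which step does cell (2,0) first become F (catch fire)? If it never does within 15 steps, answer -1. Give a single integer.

Step 1: cell (2,0)='T' (+3 fires, +2 burnt)
Step 2: cell (2,0)='T' (+4 fires, +3 burnt)
Step 3: cell (2,0)='F' (+5 fires, +4 burnt)
  -> target ignites at step 3
Step 4: cell (2,0)='.' (+5 fires, +5 burnt)
Step 5: cell (2,0)='.' (+2 fires, +5 burnt)
Step 6: cell (2,0)='.' (+0 fires, +2 burnt)
  fire out at step 6

3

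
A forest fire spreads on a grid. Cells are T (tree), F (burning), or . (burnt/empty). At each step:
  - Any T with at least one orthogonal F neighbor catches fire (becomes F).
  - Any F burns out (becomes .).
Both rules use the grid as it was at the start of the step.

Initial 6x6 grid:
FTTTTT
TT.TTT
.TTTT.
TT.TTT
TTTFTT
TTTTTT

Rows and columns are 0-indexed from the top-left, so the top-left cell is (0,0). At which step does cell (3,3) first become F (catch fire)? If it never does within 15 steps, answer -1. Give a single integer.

Step 1: cell (3,3)='F' (+6 fires, +2 burnt)
  -> target ignites at step 1
Step 2: cell (3,3)='.' (+8 fires, +6 burnt)
Step 3: cell (3,3)='.' (+10 fires, +8 burnt)
Step 4: cell (3,3)='.' (+4 fires, +10 burnt)
Step 5: cell (3,3)='.' (+2 fires, +4 burnt)
Step 6: cell (3,3)='.' (+0 fires, +2 burnt)
  fire out at step 6

1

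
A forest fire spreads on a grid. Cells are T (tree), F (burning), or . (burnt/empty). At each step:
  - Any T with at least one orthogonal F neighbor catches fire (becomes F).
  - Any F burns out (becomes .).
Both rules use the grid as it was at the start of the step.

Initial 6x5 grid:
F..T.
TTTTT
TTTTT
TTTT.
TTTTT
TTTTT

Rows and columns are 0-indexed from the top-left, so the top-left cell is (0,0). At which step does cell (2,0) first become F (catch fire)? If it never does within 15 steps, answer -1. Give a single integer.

Step 1: cell (2,0)='T' (+1 fires, +1 burnt)
Step 2: cell (2,0)='F' (+2 fires, +1 burnt)
  -> target ignites at step 2
Step 3: cell (2,0)='.' (+3 fires, +2 burnt)
Step 4: cell (2,0)='.' (+4 fires, +3 burnt)
Step 5: cell (2,0)='.' (+6 fires, +4 burnt)
Step 6: cell (2,0)='.' (+4 fires, +6 burnt)
Step 7: cell (2,0)='.' (+2 fires, +4 burnt)
Step 8: cell (2,0)='.' (+2 fires, +2 burnt)
Step 9: cell (2,0)='.' (+1 fires, +2 burnt)
Step 10: cell (2,0)='.' (+0 fires, +1 burnt)
  fire out at step 10

2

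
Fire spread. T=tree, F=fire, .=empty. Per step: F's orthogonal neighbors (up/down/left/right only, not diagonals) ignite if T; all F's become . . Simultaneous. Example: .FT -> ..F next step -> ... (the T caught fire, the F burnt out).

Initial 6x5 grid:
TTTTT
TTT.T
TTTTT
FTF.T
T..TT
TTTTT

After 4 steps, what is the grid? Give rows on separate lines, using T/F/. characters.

Step 1: 4 trees catch fire, 2 burn out
  TTTTT
  TTT.T
  FTFTT
  .F..T
  F..TT
  TTTTT
Step 2: 5 trees catch fire, 4 burn out
  TTTTT
  FTF.T
  .F.FT
  ....T
  ...TT
  FTTTT
Step 3: 5 trees catch fire, 5 burn out
  FTFTT
  .F..T
  ....F
  ....T
  ...TT
  .FTTT
Step 4: 5 trees catch fire, 5 burn out
  .F.FT
  ....F
  .....
  ....F
  ...TT
  ..FTT

.F.FT
....F
.....
....F
...TT
..FTT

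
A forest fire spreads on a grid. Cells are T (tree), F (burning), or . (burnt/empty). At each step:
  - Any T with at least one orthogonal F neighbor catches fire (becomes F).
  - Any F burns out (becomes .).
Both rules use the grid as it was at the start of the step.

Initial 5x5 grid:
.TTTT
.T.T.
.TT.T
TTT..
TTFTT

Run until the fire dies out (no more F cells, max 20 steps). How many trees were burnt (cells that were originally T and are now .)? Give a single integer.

Step 1: +3 fires, +1 burnt (F count now 3)
Step 2: +4 fires, +3 burnt (F count now 4)
Step 3: +2 fires, +4 burnt (F count now 2)
Step 4: +1 fires, +2 burnt (F count now 1)
Step 5: +1 fires, +1 burnt (F count now 1)
Step 6: +1 fires, +1 burnt (F count now 1)
Step 7: +1 fires, +1 burnt (F count now 1)
Step 8: +2 fires, +1 burnt (F count now 2)
Step 9: +0 fires, +2 burnt (F count now 0)
Fire out after step 9
Initially T: 16, now '.': 24
Total burnt (originally-T cells now '.'): 15

Answer: 15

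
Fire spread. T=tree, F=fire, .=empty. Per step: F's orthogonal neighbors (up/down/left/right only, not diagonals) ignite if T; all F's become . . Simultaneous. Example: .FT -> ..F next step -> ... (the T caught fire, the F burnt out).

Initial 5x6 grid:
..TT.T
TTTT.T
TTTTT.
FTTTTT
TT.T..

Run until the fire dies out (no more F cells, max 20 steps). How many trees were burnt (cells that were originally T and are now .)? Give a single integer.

Step 1: +3 fires, +1 burnt (F count now 3)
Step 2: +4 fires, +3 burnt (F count now 4)
Step 3: +3 fires, +4 burnt (F count now 3)
Step 4: +4 fires, +3 burnt (F count now 4)
Step 5: +4 fires, +4 burnt (F count now 4)
Step 6: +1 fires, +4 burnt (F count now 1)
Step 7: +0 fires, +1 burnt (F count now 0)
Fire out after step 7
Initially T: 21, now '.': 28
Total burnt (originally-T cells now '.'): 19

Answer: 19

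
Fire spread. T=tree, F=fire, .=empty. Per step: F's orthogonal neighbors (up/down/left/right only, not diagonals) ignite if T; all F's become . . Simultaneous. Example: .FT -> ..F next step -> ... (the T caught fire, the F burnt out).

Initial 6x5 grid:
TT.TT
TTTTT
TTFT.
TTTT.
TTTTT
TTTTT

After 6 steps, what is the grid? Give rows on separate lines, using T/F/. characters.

Step 1: 4 trees catch fire, 1 burn out
  TT.TT
  TTFTT
  TF.F.
  TTFT.
  TTTTT
  TTTTT
Step 2: 6 trees catch fire, 4 burn out
  TT.TT
  TF.FT
  F....
  TF.F.
  TTFTT
  TTTTT
Step 3: 8 trees catch fire, 6 burn out
  TF.FT
  F...F
  .....
  F....
  TF.FT
  TTFTT
Step 4: 6 trees catch fire, 8 burn out
  F...F
  .....
  .....
  .....
  F...F
  TF.FT
Step 5: 2 trees catch fire, 6 burn out
  .....
  .....
  .....
  .....
  .....
  F...F
Step 6: 0 trees catch fire, 2 burn out
  .....
  .....
  .....
  .....
  .....
  .....

.....
.....
.....
.....
.....
.....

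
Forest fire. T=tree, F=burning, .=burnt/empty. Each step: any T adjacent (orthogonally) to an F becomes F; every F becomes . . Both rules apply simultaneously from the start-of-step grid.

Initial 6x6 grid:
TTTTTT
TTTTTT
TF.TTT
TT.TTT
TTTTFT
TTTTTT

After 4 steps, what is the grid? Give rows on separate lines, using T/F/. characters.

Step 1: 7 trees catch fire, 2 burn out
  TTTTTT
  TFTTTT
  F..TTT
  TF.TFT
  TTTF.F
  TTTTFT
Step 2: 11 trees catch fire, 7 burn out
  TFTTTT
  F.FTTT
  ...TFT
  F..F.F
  TFF...
  TTTF.F
Step 3: 9 trees catch fire, 11 burn out
  F.FTTT
  ...FFT
  ...F.F
  ......
  F.....
  TFF...
Step 4: 4 trees catch fire, 9 burn out
  ...FFT
  .....F
  ......
  ......
  ......
  F.....

...FFT
.....F
......
......
......
F.....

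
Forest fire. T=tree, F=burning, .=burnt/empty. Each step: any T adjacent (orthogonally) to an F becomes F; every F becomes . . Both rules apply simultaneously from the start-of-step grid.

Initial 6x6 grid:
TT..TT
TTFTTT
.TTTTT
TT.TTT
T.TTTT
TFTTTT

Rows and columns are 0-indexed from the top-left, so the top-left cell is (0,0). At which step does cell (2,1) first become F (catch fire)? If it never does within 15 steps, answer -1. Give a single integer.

Step 1: cell (2,1)='T' (+5 fires, +2 burnt)
Step 2: cell (2,1)='F' (+8 fires, +5 burnt)
  -> target ignites at step 2
Step 3: cell (2,1)='.' (+9 fires, +8 burnt)
Step 4: cell (2,1)='.' (+5 fires, +9 burnt)
Step 5: cell (2,1)='.' (+2 fires, +5 burnt)
Step 6: cell (2,1)='.' (+0 fires, +2 burnt)
  fire out at step 6

2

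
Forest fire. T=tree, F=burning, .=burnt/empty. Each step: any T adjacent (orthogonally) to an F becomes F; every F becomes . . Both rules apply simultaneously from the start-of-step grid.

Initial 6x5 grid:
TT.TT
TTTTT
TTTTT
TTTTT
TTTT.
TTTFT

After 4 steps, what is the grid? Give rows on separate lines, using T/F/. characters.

Step 1: 3 trees catch fire, 1 burn out
  TT.TT
  TTTTT
  TTTTT
  TTTTT
  TTTF.
  TTF.F
Step 2: 3 trees catch fire, 3 burn out
  TT.TT
  TTTTT
  TTTTT
  TTTFT
  TTF..
  TF...
Step 3: 5 trees catch fire, 3 burn out
  TT.TT
  TTTTT
  TTTFT
  TTF.F
  TF...
  F....
Step 4: 5 trees catch fire, 5 burn out
  TT.TT
  TTTFT
  TTF.F
  TF...
  F....
  .....

TT.TT
TTTFT
TTF.F
TF...
F....
.....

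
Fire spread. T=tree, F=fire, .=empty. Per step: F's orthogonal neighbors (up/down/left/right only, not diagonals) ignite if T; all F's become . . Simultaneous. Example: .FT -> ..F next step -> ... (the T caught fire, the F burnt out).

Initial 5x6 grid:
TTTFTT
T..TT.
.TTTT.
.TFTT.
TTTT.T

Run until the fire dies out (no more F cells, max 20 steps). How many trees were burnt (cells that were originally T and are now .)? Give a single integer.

Step 1: +7 fires, +2 burnt (F count now 7)
Step 2: +8 fires, +7 burnt (F count now 8)
Step 3: +3 fires, +8 burnt (F count now 3)
Step 4: +1 fires, +3 burnt (F count now 1)
Step 5: +0 fires, +1 burnt (F count now 0)
Fire out after step 5
Initially T: 20, now '.': 29
Total burnt (originally-T cells now '.'): 19

Answer: 19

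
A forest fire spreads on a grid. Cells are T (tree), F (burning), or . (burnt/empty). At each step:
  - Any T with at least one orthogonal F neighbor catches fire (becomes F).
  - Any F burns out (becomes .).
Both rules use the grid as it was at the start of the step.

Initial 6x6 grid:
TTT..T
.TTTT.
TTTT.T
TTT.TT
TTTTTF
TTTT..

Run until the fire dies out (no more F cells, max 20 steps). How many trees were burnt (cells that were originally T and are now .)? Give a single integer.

Answer: 26

Derivation:
Step 1: +2 fires, +1 burnt (F count now 2)
Step 2: +3 fires, +2 burnt (F count now 3)
Step 3: +2 fires, +3 burnt (F count now 2)
Step 4: +3 fires, +2 burnt (F count now 3)
Step 5: +4 fires, +3 burnt (F count now 4)
Step 6: +5 fires, +4 burnt (F count now 5)
Step 7: +4 fires, +5 burnt (F count now 4)
Step 8: +2 fires, +4 burnt (F count now 2)
Step 9: +1 fires, +2 burnt (F count now 1)
Step 10: +0 fires, +1 burnt (F count now 0)
Fire out after step 10
Initially T: 27, now '.': 35
Total burnt (originally-T cells now '.'): 26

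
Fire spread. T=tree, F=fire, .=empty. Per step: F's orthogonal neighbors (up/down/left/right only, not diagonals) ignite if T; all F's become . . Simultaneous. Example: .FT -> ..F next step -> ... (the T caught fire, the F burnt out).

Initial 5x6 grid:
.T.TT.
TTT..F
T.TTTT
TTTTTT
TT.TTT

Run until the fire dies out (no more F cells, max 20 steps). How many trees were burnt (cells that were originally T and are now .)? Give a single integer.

Answer: 20

Derivation:
Step 1: +1 fires, +1 burnt (F count now 1)
Step 2: +2 fires, +1 burnt (F count now 2)
Step 3: +3 fires, +2 burnt (F count now 3)
Step 4: +3 fires, +3 burnt (F count now 3)
Step 5: +3 fires, +3 burnt (F count now 3)
Step 6: +2 fires, +3 burnt (F count now 2)
Step 7: +4 fires, +2 burnt (F count now 4)
Step 8: +2 fires, +4 burnt (F count now 2)
Step 9: +0 fires, +2 burnt (F count now 0)
Fire out after step 9
Initially T: 22, now '.': 28
Total burnt (originally-T cells now '.'): 20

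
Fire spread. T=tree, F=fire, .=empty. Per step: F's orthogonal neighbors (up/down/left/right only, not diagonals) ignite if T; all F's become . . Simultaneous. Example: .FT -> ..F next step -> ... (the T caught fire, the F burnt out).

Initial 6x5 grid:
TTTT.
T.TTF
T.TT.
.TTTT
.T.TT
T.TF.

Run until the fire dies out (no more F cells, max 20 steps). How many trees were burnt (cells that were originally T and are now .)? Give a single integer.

Step 1: +3 fires, +2 burnt (F count now 3)
Step 2: +5 fires, +3 burnt (F count now 5)
Step 3: +4 fires, +5 burnt (F count now 4)
Step 4: +2 fires, +4 burnt (F count now 2)
Step 5: +2 fires, +2 burnt (F count now 2)
Step 6: +1 fires, +2 burnt (F count now 1)
Step 7: +1 fires, +1 burnt (F count now 1)
Step 8: +0 fires, +1 burnt (F count now 0)
Fire out after step 8
Initially T: 19, now '.': 29
Total burnt (originally-T cells now '.'): 18

Answer: 18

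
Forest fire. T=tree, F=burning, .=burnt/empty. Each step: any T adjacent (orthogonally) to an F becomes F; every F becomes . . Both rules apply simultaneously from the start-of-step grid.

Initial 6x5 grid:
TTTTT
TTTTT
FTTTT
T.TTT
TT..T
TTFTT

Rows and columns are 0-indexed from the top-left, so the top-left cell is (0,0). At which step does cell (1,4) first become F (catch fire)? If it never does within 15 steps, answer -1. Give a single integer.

Step 1: cell (1,4)='T' (+5 fires, +2 burnt)
Step 2: cell (1,4)='T' (+7 fires, +5 burnt)
Step 3: cell (1,4)='T' (+5 fires, +7 burnt)
Step 4: cell (1,4)='T' (+5 fires, +5 burnt)
Step 5: cell (1,4)='F' (+2 fires, +5 burnt)
  -> target ignites at step 5
Step 6: cell (1,4)='.' (+1 fires, +2 burnt)
Step 7: cell (1,4)='.' (+0 fires, +1 burnt)
  fire out at step 7

5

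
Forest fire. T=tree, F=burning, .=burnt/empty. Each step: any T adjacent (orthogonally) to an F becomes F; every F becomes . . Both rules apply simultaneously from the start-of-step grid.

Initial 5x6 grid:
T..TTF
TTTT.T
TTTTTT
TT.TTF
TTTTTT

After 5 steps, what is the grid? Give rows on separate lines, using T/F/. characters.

Step 1: 5 trees catch fire, 2 burn out
  T..TF.
  TTTT.F
  TTTTTF
  TT.TF.
  TTTTTF
Step 2: 4 trees catch fire, 5 burn out
  T..F..
  TTTT..
  TTTTF.
  TT.F..
  TTTTF.
Step 3: 3 trees catch fire, 4 burn out
  T.....
  TTTF..
  TTTF..
  TT....
  TTTF..
Step 4: 3 trees catch fire, 3 burn out
  T.....
  TTF...
  TTF...
  TT....
  TTF...
Step 5: 3 trees catch fire, 3 burn out
  T.....
  TF....
  TF....
  TT....
  TF....

T.....
TF....
TF....
TT....
TF....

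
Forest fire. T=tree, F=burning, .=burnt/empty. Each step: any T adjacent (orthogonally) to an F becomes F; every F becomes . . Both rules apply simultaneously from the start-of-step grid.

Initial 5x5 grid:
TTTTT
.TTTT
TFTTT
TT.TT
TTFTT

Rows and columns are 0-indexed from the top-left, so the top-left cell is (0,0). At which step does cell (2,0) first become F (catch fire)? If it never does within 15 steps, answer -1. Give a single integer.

Step 1: cell (2,0)='F' (+6 fires, +2 burnt)
  -> target ignites at step 1
Step 2: cell (2,0)='.' (+7 fires, +6 burnt)
Step 3: cell (2,0)='.' (+5 fires, +7 burnt)
Step 4: cell (2,0)='.' (+2 fires, +5 burnt)
Step 5: cell (2,0)='.' (+1 fires, +2 burnt)
Step 6: cell (2,0)='.' (+0 fires, +1 burnt)
  fire out at step 6

1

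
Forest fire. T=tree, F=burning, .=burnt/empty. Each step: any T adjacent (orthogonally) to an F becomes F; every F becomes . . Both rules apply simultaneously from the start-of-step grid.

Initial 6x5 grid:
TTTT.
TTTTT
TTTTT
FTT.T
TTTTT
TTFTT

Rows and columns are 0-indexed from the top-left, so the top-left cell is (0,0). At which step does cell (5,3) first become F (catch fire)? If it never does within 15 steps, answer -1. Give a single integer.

Step 1: cell (5,3)='F' (+6 fires, +2 burnt)
  -> target ignites at step 1
Step 2: cell (5,3)='.' (+7 fires, +6 burnt)
Step 3: cell (5,3)='.' (+4 fires, +7 burnt)
Step 4: cell (5,3)='.' (+4 fires, +4 burnt)
Step 5: cell (5,3)='.' (+3 fires, +4 burnt)
Step 6: cell (5,3)='.' (+2 fires, +3 burnt)
Step 7: cell (5,3)='.' (+0 fires, +2 burnt)
  fire out at step 7

1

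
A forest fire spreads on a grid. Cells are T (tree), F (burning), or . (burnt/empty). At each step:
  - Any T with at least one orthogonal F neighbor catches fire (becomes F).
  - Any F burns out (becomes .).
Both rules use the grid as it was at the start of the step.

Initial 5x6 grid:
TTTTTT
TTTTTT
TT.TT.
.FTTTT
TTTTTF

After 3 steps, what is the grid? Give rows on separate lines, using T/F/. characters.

Step 1: 5 trees catch fire, 2 burn out
  TTTTTT
  TTTTTT
  TF.TT.
  ..FTTF
  TFTTF.
Step 2: 7 trees catch fire, 5 burn out
  TTTTTT
  TFTTTT
  F..TT.
  ...FF.
  F.FF..
Step 3: 5 trees catch fire, 7 burn out
  TFTTTT
  F.FTTT
  ...FF.
  ......
  ......

TFTTTT
F.FTTT
...FF.
......
......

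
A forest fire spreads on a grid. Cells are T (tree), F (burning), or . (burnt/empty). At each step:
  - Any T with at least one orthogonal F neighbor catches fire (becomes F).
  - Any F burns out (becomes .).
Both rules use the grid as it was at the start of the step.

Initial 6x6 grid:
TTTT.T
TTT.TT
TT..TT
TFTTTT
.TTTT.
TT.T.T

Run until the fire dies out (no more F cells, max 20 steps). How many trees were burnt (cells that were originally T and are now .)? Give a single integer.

Step 1: +4 fires, +1 burnt (F count now 4)
Step 2: +5 fires, +4 burnt (F count now 5)
Step 3: +6 fires, +5 burnt (F count now 6)
Step 4: +6 fires, +6 burnt (F count now 6)
Step 5: +3 fires, +6 burnt (F count now 3)
Step 6: +1 fires, +3 burnt (F count now 1)
Step 7: +1 fires, +1 burnt (F count now 1)
Step 8: +0 fires, +1 burnt (F count now 0)
Fire out after step 8
Initially T: 27, now '.': 35
Total burnt (originally-T cells now '.'): 26

Answer: 26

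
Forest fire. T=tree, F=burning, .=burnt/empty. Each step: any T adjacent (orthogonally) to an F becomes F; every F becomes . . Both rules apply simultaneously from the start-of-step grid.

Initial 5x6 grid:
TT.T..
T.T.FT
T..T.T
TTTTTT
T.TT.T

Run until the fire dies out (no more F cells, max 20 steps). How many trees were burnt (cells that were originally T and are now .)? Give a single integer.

Step 1: +1 fires, +1 burnt (F count now 1)
Step 2: +1 fires, +1 burnt (F count now 1)
Step 3: +1 fires, +1 burnt (F count now 1)
Step 4: +2 fires, +1 burnt (F count now 2)
Step 5: +1 fires, +2 burnt (F count now 1)
Step 6: +3 fires, +1 burnt (F count now 3)
Step 7: +2 fires, +3 burnt (F count now 2)
Step 8: +1 fires, +2 burnt (F count now 1)
Step 9: +2 fires, +1 burnt (F count now 2)
Step 10: +1 fires, +2 burnt (F count now 1)
Step 11: +1 fires, +1 burnt (F count now 1)
Step 12: +1 fires, +1 burnt (F count now 1)
Step 13: +0 fires, +1 burnt (F count now 0)
Fire out after step 13
Initially T: 19, now '.': 28
Total burnt (originally-T cells now '.'): 17

Answer: 17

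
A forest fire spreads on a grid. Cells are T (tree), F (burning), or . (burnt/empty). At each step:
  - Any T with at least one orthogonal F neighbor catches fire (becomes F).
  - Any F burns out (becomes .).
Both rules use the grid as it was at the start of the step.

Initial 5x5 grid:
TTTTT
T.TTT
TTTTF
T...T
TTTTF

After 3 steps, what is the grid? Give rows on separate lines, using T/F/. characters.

Step 1: 4 trees catch fire, 2 burn out
  TTTTT
  T.TTF
  TTTF.
  T...F
  TTTF.
Step 2: 4 trees catch fire, 4 burn out
  TTTTF
  T.TF.
  TTF..
  T....
  TTF..
Step 3: 4 trees catch fire, 4 burn out
  TTTF.
  T.F..
  TF...
  T....
  TF...

TTTF.
T.F..
TF...
T....
TF...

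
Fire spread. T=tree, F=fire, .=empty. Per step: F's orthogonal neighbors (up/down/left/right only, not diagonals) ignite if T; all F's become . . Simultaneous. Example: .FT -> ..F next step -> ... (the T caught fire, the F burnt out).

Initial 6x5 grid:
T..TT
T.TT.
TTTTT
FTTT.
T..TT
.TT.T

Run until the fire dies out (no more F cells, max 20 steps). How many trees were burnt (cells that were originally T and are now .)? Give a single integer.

Step 1: +3 fires, +1 burnt (F count now 3)
Step 2: +3 fires, +3 burnt (F count now 3)
Step 3: +3 fires, +3 burnt (F count now 3)
Step 4: +3 fires, +3 burnt (F count now 3)
Step 5: +3 fires, +3 burnt (F count now 3)
Step 6: +2 fires, +3 burnt (F count now 2)
Step 7: +1 fires, +2 burnt (F count now 1)
Step 8: +0 fires, +1 burnt (F count now 0)
Fire out after step 8
Initially T: 20, now '.': 28
Total burnt (originally-T cells now '.'): 18

Answer: 18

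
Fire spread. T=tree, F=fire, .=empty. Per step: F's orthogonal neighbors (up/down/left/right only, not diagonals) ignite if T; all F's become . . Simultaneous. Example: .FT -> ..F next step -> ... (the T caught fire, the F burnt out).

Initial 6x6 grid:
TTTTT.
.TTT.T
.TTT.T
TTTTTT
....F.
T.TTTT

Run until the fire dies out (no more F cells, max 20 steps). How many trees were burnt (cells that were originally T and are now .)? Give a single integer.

Answer: 23

Derivation:
Step 1: +2 fires, +1 burnt (F count now 2)
Step 2: +4 fires, +2 burnt (F count now 4)
Step 3: +4 fires, +4 burnt (F count now 4)
Step 4: +4 fires, +4 burnt (F count now 4)
Step 5: +4 fires, +4 burnt (F count now 4)
Step 6: +3 fires, +4 burnt (F count now 3)
Step 7: +1 fires, +3 burnt (F count now 1)
Step 8: +1 fires, +1 burnt (F count now 1)
Step 9: +0 fires, +1 burnt (F count now 0)
Fire out after step 9
Initially T: 24, now '.': 35
Total burnt (originally-T cells now '.'): 23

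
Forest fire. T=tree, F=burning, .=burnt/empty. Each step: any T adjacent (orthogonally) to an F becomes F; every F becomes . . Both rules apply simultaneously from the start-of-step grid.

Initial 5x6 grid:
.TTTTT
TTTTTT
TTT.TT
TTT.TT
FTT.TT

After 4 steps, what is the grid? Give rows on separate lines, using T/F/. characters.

Step 1: 2 trees catch fire, 1 burn out
  .TTTTT
  TTTTTT
  TTT.TT
  FTT.TT
  .FT.TT
Step 2: 3 trees catch fire, 2 burn out
  .TTTTT
  TTTTTT
  FTT.TT
  .FT.TT
  ..F.TT
Step 3: 3 trees catch fire, 3 burn out
  .TTTTT
  FTTTTT
  .FT.TT
  ..F.TT
  ....TT
Step 4: 2 trees catch fire, 3 burn out
  .TTTTT
  .FTTTT
  ..F.TT
  ....TT
  ....TT

.TTTTT
.FTTTT
..F.TT
....TT
....TT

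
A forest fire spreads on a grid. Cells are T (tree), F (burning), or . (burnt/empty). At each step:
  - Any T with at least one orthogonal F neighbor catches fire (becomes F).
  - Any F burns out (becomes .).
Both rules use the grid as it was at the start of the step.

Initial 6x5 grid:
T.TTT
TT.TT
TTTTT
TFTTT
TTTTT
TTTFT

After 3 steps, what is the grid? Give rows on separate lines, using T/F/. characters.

Step 1: 7 trees catch fire, 2 burn out
  T.TTT
  TT.TT
  TFTTT
  F.FTT
  TFTFT
  TTF.F
Step 2: 8 trees catch fire, 7 burn out
  T.TTT
  TF.TT
  F.FTT
  ...FT
  F.F.F
  TF...
Step 3: 4 trees catch fire, 8 burn out
  T.TTT
  F..TT
  ...FT
  ....F
  .....
  F....

T.TTT
F..TT
...FT
....F
.....
F....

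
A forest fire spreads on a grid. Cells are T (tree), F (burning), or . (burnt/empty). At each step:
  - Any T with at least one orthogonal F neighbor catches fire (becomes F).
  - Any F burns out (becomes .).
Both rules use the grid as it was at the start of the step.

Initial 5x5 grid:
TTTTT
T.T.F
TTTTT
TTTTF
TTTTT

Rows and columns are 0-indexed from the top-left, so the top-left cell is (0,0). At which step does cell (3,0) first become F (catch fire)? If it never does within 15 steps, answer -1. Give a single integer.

Step 1: cell (3,0)='T' (+4 fires, +2 burnt)
Step 2: cell (3,0)='T' (+4 fires, +4 burnt)
Step 3: cell (3,0)='T' (+4 fires, +4 burnt)
Step 4: cell (3,0)='F' (+5 fires, +4 burnt)
  -> target ignites at step 4
Step 5: cell (3,0)='.' (+3 fires, +5 burnt)
Step 6: cell (3,0)='.' (+1 fires, +3 burnt)
Step 7: cell (3,0)='.' (+0 fires, +1 burnt)
  fire out at step 7

4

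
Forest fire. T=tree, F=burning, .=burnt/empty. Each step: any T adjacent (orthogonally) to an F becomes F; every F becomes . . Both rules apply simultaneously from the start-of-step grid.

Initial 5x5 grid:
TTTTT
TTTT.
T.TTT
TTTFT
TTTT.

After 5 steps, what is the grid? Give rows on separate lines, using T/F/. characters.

Step 1: 4 trees catch fire, 1 burn out
  TTTTT
  TTTT.
  T.TFT
  TTF.F
  TTTF.
Step 2: 5 trees catch fire, 4 burn out
  TTTTT
  TTTF.
  T.F.F
  TF...
  TTF..
Step 3: 4 trees catch fire, 5 burn out
  TTTFT
  TTF..
  T....
  F....
  TF...
Step 4: 5 trees catch fire, 4 burn out
  TTF.F
  TF...
  F....
  .....
  F....
Step 5: 2 trees catch fire, 5 burn out
  TF...
  F....
  .....
  .....
  .....

TF...
F....
.....
.....
.....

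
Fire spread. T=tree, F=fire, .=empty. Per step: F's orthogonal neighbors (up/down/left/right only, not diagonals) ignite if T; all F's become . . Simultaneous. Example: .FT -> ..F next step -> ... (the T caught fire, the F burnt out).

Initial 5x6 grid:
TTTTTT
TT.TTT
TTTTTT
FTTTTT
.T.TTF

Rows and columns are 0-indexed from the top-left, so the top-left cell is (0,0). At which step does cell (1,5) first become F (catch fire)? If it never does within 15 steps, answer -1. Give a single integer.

Step 1: cell (1,5)='T' (+4 fires, +2 burnt)
Step 2: cell (1,5)='T' (+7 fires, +4 burnt)
Step 3: cell (1,5)='F' (+6 fires, +7 burnt)
  -> target ignites at step 3
Step 4: cell (1,5)='.' (+4 fires, +6 burnt)
Step 5: cell (1,5)='.' (+3 fires, +4 burnt)
Step 6: cell (1,5)='.' (+1 fires, +3 burnt)
Step 7: cell (1,5)='.' (+0 fires, +1 burnt)
  fire out at step 7

3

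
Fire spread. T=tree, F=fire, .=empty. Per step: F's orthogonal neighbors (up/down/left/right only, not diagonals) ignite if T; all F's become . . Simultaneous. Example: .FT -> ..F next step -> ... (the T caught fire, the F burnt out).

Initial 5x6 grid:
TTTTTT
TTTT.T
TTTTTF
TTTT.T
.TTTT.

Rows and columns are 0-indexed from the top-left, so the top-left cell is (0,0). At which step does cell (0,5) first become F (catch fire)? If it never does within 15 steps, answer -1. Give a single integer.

Step 1: cell (0,5)='T' (+3 fires, +1 burnt)
Step 2: cell (0,5)='F' (+2 fires, +3 burnt)
  -> target ignites at step 2
Step 3: cell (0,5)='.' (+4 fires, +2 burnt)
Step 4: cell (0,5)='.' (+5 fires, +4 burnt)
Step 5: cell (0,5)='.' (+6 fires, +5 burnt)
Step 6: cell (0,5)='.' (+4 fires, +6 burnt)
Step 7: cell (0,5)='.' (+1 fires, +4 burnt)
Step 8: cell (0,5)='.' (+0 fires, +1 burnt)
  fire out at step 8

2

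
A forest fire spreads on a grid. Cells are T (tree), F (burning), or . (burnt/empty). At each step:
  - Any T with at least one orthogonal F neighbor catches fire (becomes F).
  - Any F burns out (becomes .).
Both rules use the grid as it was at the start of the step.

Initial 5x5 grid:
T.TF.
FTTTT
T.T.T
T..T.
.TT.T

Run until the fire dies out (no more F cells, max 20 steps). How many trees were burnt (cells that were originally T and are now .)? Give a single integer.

Answer: 10

Derivation:
Step 1: +5 fires, +2 burnt (F count now 5)
Step 2: +3 fires, +5 burnt (F count now 3)
Step 3: +2 fires, +3 burnt (F count now 2)
Step 4: +0 fires, +2 burnt (F count now 0)
Fire out after step 4
Initially T: 14, now '.': 21
Total burnt (originally-T cells now '.'): 10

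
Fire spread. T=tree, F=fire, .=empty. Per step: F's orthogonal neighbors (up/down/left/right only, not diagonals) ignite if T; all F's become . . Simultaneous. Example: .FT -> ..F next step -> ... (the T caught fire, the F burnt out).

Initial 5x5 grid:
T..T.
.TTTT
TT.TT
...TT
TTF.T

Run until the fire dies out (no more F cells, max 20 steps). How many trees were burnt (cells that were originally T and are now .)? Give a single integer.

Answer: 2

Derivation:
Step 1: +1 fires, +1 burnt (F count now 1)
Step 2: +1 fires, +1 burnt (F count now 1)
Step 3: +0 fires, +1 burnt (F count now 0)
Fire out after step 3
Initially T: 15, now '.': 12
Total burnt (originally-T cells now '.'): 2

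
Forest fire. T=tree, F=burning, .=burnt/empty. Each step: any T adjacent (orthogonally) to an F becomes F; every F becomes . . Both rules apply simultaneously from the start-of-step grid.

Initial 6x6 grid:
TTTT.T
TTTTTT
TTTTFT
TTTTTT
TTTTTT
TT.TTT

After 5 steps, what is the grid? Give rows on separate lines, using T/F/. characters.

Step 1: 4 trees catch fire, 1 burn out
  TTTT.T
  TTTTFT
  TTTF.F
  TTTTFT
  TTTTTT
  TT.TTT
Step 2: 6 trees catch fire, 4 burn out
  TTTT.T
  TTTF.F
  TTF...
  TTTF.F
  TTTTFT
  TT.TTT
Step 3: 8 trees catch fire, 6 burn out
  TTTF.F
  TTF...
  TF....
  TTF...
  TTTF.F
  TT.TFT
Step 4: 7 trees catch fire, 8 burn out
  TTF...
  TF....
  F.....
  TF....
  TTF...
  TT.F.F
Step 5: 4 trees catch fire, 7 burn out
  TF....
  F.....
  ......
  F.....
  TF....
  TT....

TF....
F.....
......
F.....
TF....
TT....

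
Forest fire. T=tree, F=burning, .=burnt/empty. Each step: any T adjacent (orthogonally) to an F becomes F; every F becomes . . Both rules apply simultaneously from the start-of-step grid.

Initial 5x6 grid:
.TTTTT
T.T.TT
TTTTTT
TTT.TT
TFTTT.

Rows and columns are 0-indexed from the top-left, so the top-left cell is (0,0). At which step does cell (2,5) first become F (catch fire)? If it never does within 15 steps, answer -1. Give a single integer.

Step 1: cell (2,5)='T' (+3 fires, +1 burnt)
Step 2: cell (2,5)='T' (+4 fires, +3 burnt)
Step 3: cell (2,5)='T' (+3 fires, +4 burnt)
Step 4: cell (2,5)='T' (+4 fires, +3 burnt)
Step 5: cell (2,5)='T' (+3 fires, +4 burnt)
Step 6: cell (2,5)='F' (+4 fires, +3 burnt)
  -> target ignites at step 6
Step 7: cell (2,5)='.' (+2 fires, +4 burnt)
Step 8: cell (2,5)='.' (+1 fires, +2 burnt)
Step 9: cell (2,5)='.' (+0 fires, +1 burnt)
  fire out at step 9

6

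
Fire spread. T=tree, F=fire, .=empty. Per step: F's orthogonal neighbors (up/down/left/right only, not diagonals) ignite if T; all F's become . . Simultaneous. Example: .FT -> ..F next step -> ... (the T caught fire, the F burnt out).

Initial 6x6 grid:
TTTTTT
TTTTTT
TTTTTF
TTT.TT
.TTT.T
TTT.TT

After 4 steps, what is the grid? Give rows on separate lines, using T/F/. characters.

Step 1: 3 trees catch fire, 1 burn out
  TTTTTT
  TTTTTF
  TTTTF.
  TTT.TF
  .TTT.T
  TTT.TT
Step 2: 5 trees catch fire, 3 burn out
  TTTTTF
  TTTTF.
  TTTF..
  TTT.F.
  .TTT.F
  TTT.TT
Step 3: 4 trees catch fire, 5 burn out
  TTTTF.
  TTTF..
  TTF...
  TTT...
  .TTT..
  TTT.TF
Step 4: 5 trees catch fire, 4 burn out
  TTTF..
  TTF...
  TF....
  TTF...
  .TTT..
  TTT.F.

TTTF..
TTF...
TF....
TTF...
.TTT..
TTT.F.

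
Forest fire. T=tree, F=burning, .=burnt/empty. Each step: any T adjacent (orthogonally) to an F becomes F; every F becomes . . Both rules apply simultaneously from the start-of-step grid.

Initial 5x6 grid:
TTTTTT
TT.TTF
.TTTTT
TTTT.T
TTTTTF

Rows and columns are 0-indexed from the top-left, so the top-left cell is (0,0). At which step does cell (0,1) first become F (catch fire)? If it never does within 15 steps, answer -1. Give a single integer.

Step 1: cell (0,1)='T' (+5 fires, +2 burnt)
Step 2: cell (0,1)='T' (+4 fires, +5 burnt)
Step 3: cell (0,1)='T' (+4 fires, +4 burnt)
Step 4: cell (0,1)='T' (+4 fires, +4 burnt)
Step 5: cell (0,1)='F' (+4 fires, +4 burnt)
  -> target ignites at step 5
Step 6: cell (0,1)='.' (+3 fires, +4 burnt)
Step 7: cell (0,1)='.' (+1 fires, +3 burnt)
Step 8: cell (0,1)='.' (+0 fires, +1 burnt)
  fire out at step 8

5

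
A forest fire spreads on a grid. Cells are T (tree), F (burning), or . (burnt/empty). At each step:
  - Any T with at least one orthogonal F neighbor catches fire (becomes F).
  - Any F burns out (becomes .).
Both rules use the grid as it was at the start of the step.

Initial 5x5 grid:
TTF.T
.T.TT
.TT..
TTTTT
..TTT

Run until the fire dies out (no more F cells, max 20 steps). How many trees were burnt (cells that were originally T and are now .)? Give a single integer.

Answer: 13

Derivation:
Step 1: +1 fires, +1 burnt (F count now 1)
Step 2: +2 fires, +1 burnt (F count now 2)
Step 3: +1 fires, +2 burnt (F count now 1)
Step 4: +2 fires, +1 burnt (F count now 2)
Step 5: +2 fires, +2 burnt (F count now 2)
Step 6: +2 fires, +2 burnt (F count now 2)
Step 7: +2 fires, +2 burnt (F count now 2)
Step 8: +1 fires, +2 burnt (F count now 1)
Step 9: +0 fires, +1 burnt (F count now 0)
Fire out after step 9
Initially T: 16, now '.': 22
Total burnt (originally-T cells now '.'): 13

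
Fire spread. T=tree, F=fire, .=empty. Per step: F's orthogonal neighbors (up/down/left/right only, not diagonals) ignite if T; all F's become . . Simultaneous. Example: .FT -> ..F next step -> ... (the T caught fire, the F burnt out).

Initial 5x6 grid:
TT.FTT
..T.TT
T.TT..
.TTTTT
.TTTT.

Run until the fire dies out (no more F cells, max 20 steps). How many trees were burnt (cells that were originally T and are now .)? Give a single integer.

Step 1: +1 fires, +1 burnt (F count now 1)
Step 2: +2 fires, +1 burnt (F count now 2)
Step 3: +1 fires, +2 burnt (F count now 1)
Step 4: +0 fires, +1 burnt (F count now 0)
Fire out after step 4
Initially T: 19, now '.': 15
Total burnt (originally-T cells now '.'): 4

Answer: 4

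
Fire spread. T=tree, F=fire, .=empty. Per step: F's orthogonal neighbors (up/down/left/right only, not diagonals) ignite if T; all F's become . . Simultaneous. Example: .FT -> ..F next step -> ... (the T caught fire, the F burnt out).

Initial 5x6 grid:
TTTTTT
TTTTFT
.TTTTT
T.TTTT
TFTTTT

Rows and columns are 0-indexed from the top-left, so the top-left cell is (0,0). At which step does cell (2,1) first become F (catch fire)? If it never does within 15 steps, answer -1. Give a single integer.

Step 1: cell (2,1)='T' (+6 fires, +2 burnt)
Step 2: cell (2,1)='T' (+9 fires, +6 burnt)
Step 3: cell (2,1)='T' (+6 fires, +9 burnt)
Step 4: cell (2,1)='F' (+4 fires, +6 burnt)
  -> target ignites at step 4
Step 5: cell (2,1)='.' (+1 fires, +4 burnt)
Step 6: cell (2,1)='.' (+0 fires, +1 burnt)
  fire out at step 6

4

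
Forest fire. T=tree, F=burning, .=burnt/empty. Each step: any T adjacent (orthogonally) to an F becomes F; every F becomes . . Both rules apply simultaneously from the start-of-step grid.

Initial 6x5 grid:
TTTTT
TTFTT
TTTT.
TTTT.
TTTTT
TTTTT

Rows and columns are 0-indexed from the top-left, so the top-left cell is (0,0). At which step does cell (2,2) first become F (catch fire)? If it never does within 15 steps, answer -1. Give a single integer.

Step 1: cell (2,2)='F' (+4 fires, +1 burnt)
  -> target ignites at step 1
Step 2: cell (2,2)='.' (+7 fires, +4 burnt)
Step 3: cell (2,2)='.' (+6 fires, +7 burnt)
Step 4: cell (2,2)='.' (+4 fires, +6 burnt)
Step 5: cell (2,2)='.' (+4 fires, +4 burnt)
Step 6: cell (2,2)='.' (+2 fires, +4 burnt)
Step 7: cell (2,2)='.' (+0 fires, +2 burnt)
  fire out at step 7

1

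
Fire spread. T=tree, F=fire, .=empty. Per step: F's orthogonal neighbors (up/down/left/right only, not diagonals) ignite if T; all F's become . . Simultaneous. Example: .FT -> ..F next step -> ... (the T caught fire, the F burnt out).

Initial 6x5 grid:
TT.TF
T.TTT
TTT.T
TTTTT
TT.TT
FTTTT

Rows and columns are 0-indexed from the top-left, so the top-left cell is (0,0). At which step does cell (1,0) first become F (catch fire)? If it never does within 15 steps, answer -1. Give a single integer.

Step 1: cell (1,0)='T' (+4 fires, +2 burnt)
Step 2: cell (1,0)='T' (+5 fires, +4 burnt)
Step 3: cell (1,0)='T' (+5 fires, +5 burnt)
Step 4: cell (1,0)='F' (+8 fires, +5 burnt)
  -> target ignites at step 4
Step 5: cell (1,0)='.' (+1 fires, +8 burnt)
Step 6: cell (1,0)='.' (+1 fires, +1 burnt)
Step 7: cell (1,0)='.' (+0 fires, +1 burnt)
  fire out at step 7

4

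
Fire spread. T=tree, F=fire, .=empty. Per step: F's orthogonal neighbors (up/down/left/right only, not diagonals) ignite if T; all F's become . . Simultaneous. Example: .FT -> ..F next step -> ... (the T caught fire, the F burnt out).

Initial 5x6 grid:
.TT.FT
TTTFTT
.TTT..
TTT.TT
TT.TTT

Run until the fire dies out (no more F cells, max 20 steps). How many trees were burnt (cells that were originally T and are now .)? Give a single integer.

Answer: 16

Derivation:
Step 1: +4 fires, +2 burnt (F count now 4)
Step 2: +4 fires, +4 burnt (F count now 4)
Step 3: +4 fires, +4 burnt (F count now 4)
Step 4: +1 fires, +4 burnt (F count now 1)
Step 5: +2 fires, +1 burnt (F count now 2)
Step 6: +1 fires, +2 burnt (F count now 1)
Step 7: +0 fires, +1 burnt (F count now 0)
Fire out after step 7
Initially T: 21, now '.': 25
Total burnt (originally-T cells now '.'): 16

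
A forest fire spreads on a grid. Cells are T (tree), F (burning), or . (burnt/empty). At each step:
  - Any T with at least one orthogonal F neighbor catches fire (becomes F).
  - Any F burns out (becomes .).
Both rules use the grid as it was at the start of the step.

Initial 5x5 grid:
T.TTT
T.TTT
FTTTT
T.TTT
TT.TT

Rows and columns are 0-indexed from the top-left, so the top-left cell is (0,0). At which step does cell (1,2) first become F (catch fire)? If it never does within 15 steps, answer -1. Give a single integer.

Step 1: cell (1,2)='T' (+3 fires, +1 burnt)
Step 2: cell (1,2)='T' (+3 fires, +3 burnt)
Step 3: cell (1,2)='F' (+4 fires, +3 burnt)
  -> target ignites at step 3
Step 4: cell (1,2)='.' (+4 fires, +4 burnt)
Step 5: cell (1,2)='.' (+4 fires, +4 burnt)
Step 6: cell (1,2)='.' (+2 fires, +4 burnt)
Step 7: cell (1,2)='.' (+0 fires, +2 burnt)
  fire out at step 7

3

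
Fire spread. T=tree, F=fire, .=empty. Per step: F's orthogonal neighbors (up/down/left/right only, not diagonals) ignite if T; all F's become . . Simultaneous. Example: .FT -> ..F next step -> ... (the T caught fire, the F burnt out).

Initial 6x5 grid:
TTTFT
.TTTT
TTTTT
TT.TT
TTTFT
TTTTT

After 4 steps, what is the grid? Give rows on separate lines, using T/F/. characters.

Step 1: 7 trees catch fire, 2 burn out
  TTF.F
  .TTFT
  TTTTT
  TT.FT
  TTF.F
  TTTFT
Step 2: 8 trees catch fire, 7 burn out
  TF...
  .TF.F
  TTTFT
  TT..F
  TF...
  TTF.F
Step 3: 7 trees catch fire, 8 burn out
  F....
  .F...
  TTF.F
  TF...
  F....
  TF...
Step 4: 3 trees catch fire, 7 burn out
  .....
  .....
  TF...
  F....
  .....
  F....

.....
.....
TF...
F....
.....
F....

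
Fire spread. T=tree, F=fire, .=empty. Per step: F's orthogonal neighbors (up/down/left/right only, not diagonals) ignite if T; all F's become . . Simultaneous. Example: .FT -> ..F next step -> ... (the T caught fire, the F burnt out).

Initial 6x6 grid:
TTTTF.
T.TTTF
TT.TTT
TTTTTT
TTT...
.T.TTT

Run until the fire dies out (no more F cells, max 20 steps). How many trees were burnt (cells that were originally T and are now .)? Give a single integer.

Step 1: +3 fires, +2 burnt (F count now 3)
Step 2: +4 fires, +3 burnt (F count now 4)
Step 3: +4 fires, +4 burnt (F count now 4)
Step 4: +2 fires, +4 burnt (F count now 2)
Step 5: +2 fires, +2 burnt (F count now 2)
Step 6: +3 fires, +2 burnt (F count now 3)
Step 7: +3 fires, +3 burnt (F count now 3)
Step 8: +2 fires, +3 burnt (F count now 2)
Step 9: +0 fires, +2 burnt (F count now 0)
Fire out after step 9
Initially T: 26, now '.': 33
Total burnt (originally-T cells now '.'): 23

Answer: 23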